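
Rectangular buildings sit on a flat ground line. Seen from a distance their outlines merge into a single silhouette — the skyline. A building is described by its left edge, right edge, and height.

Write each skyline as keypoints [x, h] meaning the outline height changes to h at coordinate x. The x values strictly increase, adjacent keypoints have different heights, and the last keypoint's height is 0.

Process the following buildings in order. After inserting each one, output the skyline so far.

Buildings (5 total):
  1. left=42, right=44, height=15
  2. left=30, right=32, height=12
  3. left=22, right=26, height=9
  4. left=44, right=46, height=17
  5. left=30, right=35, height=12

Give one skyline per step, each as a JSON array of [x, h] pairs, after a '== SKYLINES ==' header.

== SKYLINES ==
[[42,15],[44,0]]
[[30,12],[32,0],[42,15],[44,0]]
[[22,9],[26,0],[30,12],[32,0],[42,15],[44,0]]
[[22,9],[26,0],[30,12],[32,0],[42,15],[44,17],[46,0]]
[[22,9],[26,0],[30,12],[35,0],[42,15],[44,17],[46,0]]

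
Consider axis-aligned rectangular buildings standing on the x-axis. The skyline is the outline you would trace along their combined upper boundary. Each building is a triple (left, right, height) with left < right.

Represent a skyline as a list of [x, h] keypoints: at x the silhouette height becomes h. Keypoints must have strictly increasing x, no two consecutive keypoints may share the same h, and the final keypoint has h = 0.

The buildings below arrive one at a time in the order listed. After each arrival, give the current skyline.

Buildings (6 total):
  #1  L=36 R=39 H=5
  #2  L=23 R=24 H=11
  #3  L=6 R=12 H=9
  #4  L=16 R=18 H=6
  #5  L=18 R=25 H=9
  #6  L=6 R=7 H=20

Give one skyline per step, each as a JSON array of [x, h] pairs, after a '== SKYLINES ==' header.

== SKYLINES ==
[[36,5],[39,0]]
[[23,11],[24,0],[36,5],[39,0]]
[[6,9],[12,0],[23,11],[24,0],[36,5],[39,0]]
[[6,9],[12,0],[16,6],[18,0],[23,11],[24,0],[36,5],[39,0]]
[[6,9],[12,0],[16,6],[18,9],[23,11],[24,9],[25,0],[36,5],[39,0]]
[[6,20],[7,9],[12,0],[16,6],[18,9],[23,11],[24,9],[25,0],[36,5],[39,0]]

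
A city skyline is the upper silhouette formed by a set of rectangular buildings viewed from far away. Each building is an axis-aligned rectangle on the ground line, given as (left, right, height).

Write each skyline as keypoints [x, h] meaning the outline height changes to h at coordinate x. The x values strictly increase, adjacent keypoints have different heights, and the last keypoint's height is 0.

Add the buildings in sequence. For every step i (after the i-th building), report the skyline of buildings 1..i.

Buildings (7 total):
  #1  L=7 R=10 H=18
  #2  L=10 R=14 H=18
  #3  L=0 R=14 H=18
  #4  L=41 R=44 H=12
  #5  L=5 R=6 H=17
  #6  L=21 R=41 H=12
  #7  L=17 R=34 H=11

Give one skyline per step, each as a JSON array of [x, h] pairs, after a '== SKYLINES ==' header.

== SKYLINES ==
[[7,18],[10,0]]
[[7,18],[14,0]]
[[0,18],[14,0]]
[[0,18],[14,0],[41,12],[44,0]]
[[0,18],[14,0],[41,12],[44,0]]
[[0,18],[14,0],[21,12],[44,0]]
[[0,18],[14,0],[17,11],[21,12],[44,0]]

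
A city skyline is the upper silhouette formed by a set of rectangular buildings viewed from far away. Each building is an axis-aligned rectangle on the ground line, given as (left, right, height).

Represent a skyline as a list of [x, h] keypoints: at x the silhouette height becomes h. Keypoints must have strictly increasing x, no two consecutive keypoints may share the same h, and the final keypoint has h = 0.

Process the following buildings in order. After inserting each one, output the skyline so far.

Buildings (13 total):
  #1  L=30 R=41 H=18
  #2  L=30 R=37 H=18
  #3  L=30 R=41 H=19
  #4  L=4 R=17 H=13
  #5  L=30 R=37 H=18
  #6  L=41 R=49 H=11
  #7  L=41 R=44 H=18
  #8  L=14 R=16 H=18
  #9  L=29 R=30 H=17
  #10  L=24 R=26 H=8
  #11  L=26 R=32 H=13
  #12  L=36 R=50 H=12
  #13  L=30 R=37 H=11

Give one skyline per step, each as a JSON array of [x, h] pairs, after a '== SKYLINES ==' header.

== SKYLINES ==
[[30,18],[41,0]]
[[30,18],[41,0]]
[[30,19],[41,0]]
[[4,13],[17,0],[30,19],[41,0]]
[[4,13],[17,0],[30,19],[41,0]]
[[4,13],[17,0],[30,19],[41,11],[49,0]]
[[4,13],[17,0],[30,19],[41,18],[44,11],[49,0]]
[[4,13],[14,18],[16,13],[17,0],[30,19],[41,18],[44,11],[49,0]]
[[4,13],[14,18],[16,13],[17,0],[29,17],[30,19],[41,18],[44,11],[49,0]]
[[4,13],[14,18],[16,13],[17,0],[24,8],[26,0],[29,17],[30,19],[41,18],[44,11],[49,0]]
[[4,13],[14,18],[16,13],[17,0],[24,8],[26,13],[29,17],[30,19],[41,18],[44,11],[49,0]]
[[4,13],[14,18],[16,13],[17,0],[24,8],[26,13],[29,17],[30,19],[41,18],[44,12],[50,0]]
[[4,13],[14,18],[16,13],[17,0],[24,8],[26,13],[29,17],[30,19],[41,18],[44,12],[50,0]]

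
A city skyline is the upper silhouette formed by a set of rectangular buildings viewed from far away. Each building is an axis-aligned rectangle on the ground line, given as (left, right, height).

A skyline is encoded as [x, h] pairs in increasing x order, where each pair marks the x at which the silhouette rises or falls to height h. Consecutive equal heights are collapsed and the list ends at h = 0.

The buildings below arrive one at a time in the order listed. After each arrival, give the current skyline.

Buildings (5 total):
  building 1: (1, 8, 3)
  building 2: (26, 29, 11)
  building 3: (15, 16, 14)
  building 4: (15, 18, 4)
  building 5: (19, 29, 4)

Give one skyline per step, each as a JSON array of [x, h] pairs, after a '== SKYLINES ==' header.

== SKYLINES ==
[[1,3],[8,0]]
[[1,3],[8,0],[26,11],[29,0]]
[[1,3],[8,0],[15,14],[16,0],[26,11],[29,0]]
[[1,3],[8,0],[15,14],[16,4],[18,0],[26,11],[29,0]]
[[1,3],[8,0],[15,14],[16,4],[18,0],[19,4],[26,11],[29,0]]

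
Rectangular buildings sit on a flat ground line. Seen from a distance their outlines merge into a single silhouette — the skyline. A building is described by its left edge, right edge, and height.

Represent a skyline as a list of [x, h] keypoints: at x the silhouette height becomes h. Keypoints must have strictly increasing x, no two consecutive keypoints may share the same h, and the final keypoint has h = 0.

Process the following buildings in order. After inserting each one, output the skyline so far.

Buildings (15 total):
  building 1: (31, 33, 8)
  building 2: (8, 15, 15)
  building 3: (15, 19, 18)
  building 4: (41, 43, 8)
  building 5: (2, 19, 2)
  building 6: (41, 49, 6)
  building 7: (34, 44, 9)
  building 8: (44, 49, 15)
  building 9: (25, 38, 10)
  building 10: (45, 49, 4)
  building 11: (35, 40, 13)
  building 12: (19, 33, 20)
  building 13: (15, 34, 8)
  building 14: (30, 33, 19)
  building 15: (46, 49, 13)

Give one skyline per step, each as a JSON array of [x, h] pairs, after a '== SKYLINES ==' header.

== SKYLINES ==
[[31,8],[33,0]]
[[8,15],[15,0],[31,8],[33,0]]
[[8,15],[15,18],[19,0],[31,8],[33,0]]
[[8,15],[15,18],[19,0],[31,8],[33,0],[41,8],[43,0]]
[[2,2],[8,15],[15,18],[19,0],[31,8],[33,0],[41,8],[43,0]]
[[2,2],[8,15],[15,18],[19,0],[31,8],[33,0],[41,8],[43,6],[49,0]]
[[2,2],[8,15],[15,18],[19,0],[31,8],[33,0],[34,9],[44,6],[49,0]]
[[2,2],[8,15],[15,18],[19,0],[31,8],[33,0],[34,9],[44,15],[49,0]]
[[2,2],[8,15],[15,18],[19,0],[25,10],[38,9],[44,15],[49,0]]
[[2,2],[8,15],[15,18],[19,0],[25,10],[38,9],[44,15],[49,0]]
[[2,2],[8,15],[15,18],[19,0],[25,10],[35,13],[40,9],[44,15],[49,0]]
[[2,2],[8,15],[15,18],[19,20],[33,10],[35,13],[40,9],[44,15],[49,0]]
[[2,2],[8,15],[15,18],[19,20],[33,10],[35,13],[40,9],[44,15],[49,0]]
[[2,2],[8,15],[15,18],[19,20],[33,10],[35,13],[40,9],[44,15],[49,0]]
[[2,2],[8,15],[15,18],[19,20],[33,10],[35,13],[40,9],[44,15],[49,0]]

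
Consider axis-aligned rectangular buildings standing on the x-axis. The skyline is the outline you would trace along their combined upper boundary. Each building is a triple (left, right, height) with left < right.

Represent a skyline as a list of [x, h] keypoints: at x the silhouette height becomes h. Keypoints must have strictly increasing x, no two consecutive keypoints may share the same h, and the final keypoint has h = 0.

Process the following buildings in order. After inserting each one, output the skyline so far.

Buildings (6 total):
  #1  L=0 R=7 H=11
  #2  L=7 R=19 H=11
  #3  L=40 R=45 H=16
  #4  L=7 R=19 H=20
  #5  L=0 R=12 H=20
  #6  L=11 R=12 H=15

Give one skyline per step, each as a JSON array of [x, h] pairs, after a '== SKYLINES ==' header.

== SKYLINES ==
[[0,11],[7,0]]
[[0,11],[19,0]]
[[0,11],[19,0],[40,16],[45,0]]
[[0,11],[7,20],[19,0],[40,16],[45,0]]
[[0,20],[19,0],[40,16],[45,0]]
[[0,20],[19,0],[40,16],[45,0]]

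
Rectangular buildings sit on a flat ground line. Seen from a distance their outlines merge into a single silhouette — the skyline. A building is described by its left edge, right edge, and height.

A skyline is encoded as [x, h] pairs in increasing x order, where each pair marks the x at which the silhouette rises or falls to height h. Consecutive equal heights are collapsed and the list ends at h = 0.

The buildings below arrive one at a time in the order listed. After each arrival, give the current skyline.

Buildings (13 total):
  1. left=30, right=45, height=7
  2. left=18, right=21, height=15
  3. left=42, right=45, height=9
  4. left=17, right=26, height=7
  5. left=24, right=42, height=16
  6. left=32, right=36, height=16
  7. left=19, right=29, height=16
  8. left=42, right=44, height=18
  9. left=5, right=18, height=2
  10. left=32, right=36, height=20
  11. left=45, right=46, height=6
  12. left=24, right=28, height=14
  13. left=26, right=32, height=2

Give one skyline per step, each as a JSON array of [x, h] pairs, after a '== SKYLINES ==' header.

== SKYLINES ==
[[30,7],[45,0]]
[[18,15],[21,0],[30,7],[45,0]]
[[18,15],[21,0],[30,7],[42,9],[45,0]]
[[17,7],[18,15],[21,7],[26,0],[30,7],[42,9],[45,0]]
[[17,7],[18,15],[21,7],[24,16],[42,9],[45,0]]
[[17,7],[18,15],[21,7],[24,16],[42,9],[45,0]]
[[17,7],[18,15],[19,16],[42,9],[45,0]]
[[17,7],[18,15],[19,16],[42,18],[44,9],[45,0]]
[[5,2],[17,7],[18,15],[19,16],[42,18],[44,9],[45,0]]
[[5,2],[17,7],[18,15],[19,16],[32,20],[36,16],[42,18],[44,9],[45,0]]
[[5,2],[17,7],[18,15],[19,16],[32,20],[36,16],[42,18],[44,9],[45,6],[46,0]]
[[5,2],[17,7],[18,15],[19,16],[32,20],[36,16],[42,18],[44,9],[45,6],[46,0]]
[[5,2],[17,7],[18,15],[19,16],[32,20],[36,16],[42,18],[44,9],[45,6],[46,0]]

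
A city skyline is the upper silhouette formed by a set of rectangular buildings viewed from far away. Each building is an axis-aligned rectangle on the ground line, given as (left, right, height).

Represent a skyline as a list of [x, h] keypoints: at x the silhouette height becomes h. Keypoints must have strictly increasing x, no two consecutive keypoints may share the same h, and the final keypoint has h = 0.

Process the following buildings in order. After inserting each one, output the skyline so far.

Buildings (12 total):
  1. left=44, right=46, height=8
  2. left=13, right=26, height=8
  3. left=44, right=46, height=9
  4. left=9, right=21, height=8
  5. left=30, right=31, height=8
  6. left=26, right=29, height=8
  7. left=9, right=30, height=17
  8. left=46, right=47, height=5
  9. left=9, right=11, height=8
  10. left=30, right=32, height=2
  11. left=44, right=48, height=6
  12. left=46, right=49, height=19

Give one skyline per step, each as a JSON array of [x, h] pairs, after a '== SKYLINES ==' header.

== SKYLINES ==
[[44,8],[46,0]]
[[13,8],[26,0],[44,8],[46,0]]
[[13,8],[26,0],[44,9],[46,0]]
[[9,8],[26,0],[44,9],[46,0]]
[[9,8],[26,0],[30,8],[31,0],[44,9],[46,0]]
[[9,8],[29,0],[30,8],[31,0],[44,9],[46,0]]
[[9,17],[30,8],[31,0],[44,9],[46,0]]
[[9,17],[30,8],[31,0],[44,9],[46,5],[47,0]]
[[9,17],[30,8],[31,0],[44,9],[46,5],[47,0]]
[[9,17],[30,8],[31,2],[32,0],[44,9],[46,5],[47,0]]
[[9,17],[30,8],[31,2],[32,0],[44,9],[46,6],[48,0]]
[[9,17],[30,8],[31,2],[32,0],[44,9],[46,19],[49,0]]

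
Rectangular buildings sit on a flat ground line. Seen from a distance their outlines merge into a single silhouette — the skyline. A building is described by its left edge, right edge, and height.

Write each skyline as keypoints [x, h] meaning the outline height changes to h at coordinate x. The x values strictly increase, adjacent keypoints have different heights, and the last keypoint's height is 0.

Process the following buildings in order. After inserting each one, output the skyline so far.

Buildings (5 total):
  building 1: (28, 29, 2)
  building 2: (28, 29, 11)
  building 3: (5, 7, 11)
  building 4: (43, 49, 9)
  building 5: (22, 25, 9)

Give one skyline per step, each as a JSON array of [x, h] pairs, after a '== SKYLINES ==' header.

== SKYLINES ==
[[28,2],[29,0]]
[[28,11],[29,0]]
[[5,11],[7,0],[28,11],[29,0]]
[[5,11],[7,0],[28,11],[29,0],[43,9],[49,0]]
[[5,11],[7,0],[22,9],[25,0],[28,11],[29,0],[43,9],[49,0]]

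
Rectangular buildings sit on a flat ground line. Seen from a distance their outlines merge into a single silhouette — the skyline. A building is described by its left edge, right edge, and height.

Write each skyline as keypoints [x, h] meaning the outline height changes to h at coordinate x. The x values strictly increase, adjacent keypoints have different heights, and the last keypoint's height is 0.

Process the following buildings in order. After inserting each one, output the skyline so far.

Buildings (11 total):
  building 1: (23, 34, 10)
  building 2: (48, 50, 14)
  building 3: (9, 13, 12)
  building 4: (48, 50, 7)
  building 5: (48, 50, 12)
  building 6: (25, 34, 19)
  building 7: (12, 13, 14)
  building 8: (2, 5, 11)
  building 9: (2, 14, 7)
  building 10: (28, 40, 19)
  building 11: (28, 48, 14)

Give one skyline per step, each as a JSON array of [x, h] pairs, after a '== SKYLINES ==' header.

== SKYLINES ==
[[23,10],[34,0]]
[[23,10],[34,0],[48,14],[50,0]]
[[9,12],[13,0],[23,10],[34,0],[48,14],[50,0]]
[[9,12],[13,0],[23,10],[34,0],[48,14],[50,0]]
[[9,12],[13,0],[23,10],[34,0],[48,14],[50,0]]
[[9,12],[13,0],[23,10],[25,19],[34,0],[48,14],[50,0]]
[[9,12],[12,14],[13,0],[23,10],[25,19],[34,0],[48,14],[50,0]]
[[2,11],[5,0],[9,12],[12,14],[13,0],[23,10],[25,19],[34,0],[48,14],[50,0]]
[[2,11],[5,7],[9,12],[12,14],[13,7],[14,0],[23,10],[25,19],[34,0],[48,14],[50,0]]
[[2,11],[5,7],[9,12],[12,14],[13,7],[14,0],[23,10],[25,19],[40,0],[48,14],[50,0]]
[[2,11],[5,7],[9,12],[12,14],[13,7],[14,0],[23,10],[25,19],[40,14],[50,0]]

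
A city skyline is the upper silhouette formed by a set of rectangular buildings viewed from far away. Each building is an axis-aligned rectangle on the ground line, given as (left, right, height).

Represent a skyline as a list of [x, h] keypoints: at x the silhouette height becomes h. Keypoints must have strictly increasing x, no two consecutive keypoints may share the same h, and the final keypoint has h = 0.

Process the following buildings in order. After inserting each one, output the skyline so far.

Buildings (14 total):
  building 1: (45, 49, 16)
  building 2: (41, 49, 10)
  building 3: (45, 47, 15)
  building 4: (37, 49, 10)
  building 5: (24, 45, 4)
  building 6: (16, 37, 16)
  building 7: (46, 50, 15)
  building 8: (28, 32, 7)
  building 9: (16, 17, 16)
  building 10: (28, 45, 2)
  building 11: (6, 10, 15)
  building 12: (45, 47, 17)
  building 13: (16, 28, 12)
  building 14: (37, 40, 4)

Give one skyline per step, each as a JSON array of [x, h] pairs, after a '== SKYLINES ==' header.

== SKYLINES ==
[[45,16],[49,0]]
[[41,10],[45,16],[49,0]]
[[41,10],[45,16],[49,0]]
[[37,10],[45,16],[49,0]]
[[24,4],[37,10],[45,16],[49,0]]
[[16,16],[37,10],[45,16],[49,0]]
[[16,16],[37,10],[45,16],[49,15],[50,0]]
[[16,16],[37,10],[45,16],[49,15],[50,0]]
[[16,16],[37,10],[45,16],[49,15],[50,0]]
[[16,16],[37,10],[45,16],[49,15],[50,0]]
[[6,15],[10,0],[16,16],[37,10],[45,16],[49,15],[50,0]]
[[6,15],[10,0],[16,16],[37,10],[45,17],[47,16],[49,15],[50,0]]
[[6,15],[10,0],[16,16],[37,10],[45,17],[47,16],[49,15],[50,0]]
[[6,15],[10,0],[16,16],[37,10],[45,17],[47,16],[49,15],[50,0]]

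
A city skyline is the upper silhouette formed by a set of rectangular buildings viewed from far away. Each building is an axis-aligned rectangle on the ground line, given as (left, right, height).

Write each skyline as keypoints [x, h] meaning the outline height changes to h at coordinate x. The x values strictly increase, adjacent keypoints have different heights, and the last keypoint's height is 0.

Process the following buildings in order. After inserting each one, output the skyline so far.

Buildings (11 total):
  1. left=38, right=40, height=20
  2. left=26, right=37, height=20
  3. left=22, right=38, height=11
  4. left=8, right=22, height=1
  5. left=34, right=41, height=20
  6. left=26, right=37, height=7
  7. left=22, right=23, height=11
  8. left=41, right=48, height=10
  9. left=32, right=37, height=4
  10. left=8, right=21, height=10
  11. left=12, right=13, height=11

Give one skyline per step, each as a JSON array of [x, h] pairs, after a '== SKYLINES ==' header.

== SKYLINES ==
[[38,20],[40,0]]
[[26,20],[37,0],[38,20],[40,0]]
[[22,11],[26,20],[37,11],[38,20],[40,0]]
[[8,1],[22,11],[26,20],[37,11],[38,20],[40,0]]
[[8,1],[22,11],[26,20],[41,0]]
[[8,1],[22,11],[26,20],[41,0]]
[[8,1],[22,11],[26,20],[41,0]]
[[8,1],[22,11],[26,20],[41,10],[48,0]]
[[8,1],[22,11],[26,20],[41,10],[48,0]]
[[8,10],[21,1],[22,11],[26,20],[41,10],[48,0]]
[[8,10],[12,11],[13,10],[21,1],[22,11],[26,20],[41,10],[48,0]]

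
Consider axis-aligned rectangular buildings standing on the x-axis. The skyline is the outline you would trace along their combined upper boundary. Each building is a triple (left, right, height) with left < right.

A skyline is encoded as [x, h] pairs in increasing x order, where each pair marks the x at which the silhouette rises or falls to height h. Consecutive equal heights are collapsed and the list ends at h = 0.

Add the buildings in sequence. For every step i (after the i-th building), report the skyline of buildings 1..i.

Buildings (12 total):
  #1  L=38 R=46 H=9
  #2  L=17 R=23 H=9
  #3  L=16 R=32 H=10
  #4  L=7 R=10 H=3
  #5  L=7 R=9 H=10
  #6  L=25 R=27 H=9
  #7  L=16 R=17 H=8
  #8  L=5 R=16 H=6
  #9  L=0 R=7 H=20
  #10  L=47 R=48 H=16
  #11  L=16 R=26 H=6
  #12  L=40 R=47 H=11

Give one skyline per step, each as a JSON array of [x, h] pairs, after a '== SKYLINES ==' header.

== SKYLINES ==
[[38,9],[46,0]]
[[17,9],[23,0],[38,9],[46,0]]
[[16,10],[32,0],[38,9],[46,0]]
[[7,3],[10,0],[16,10],[32,0],[38,9],[46,0]]
[[7,10],[9,3],[10,0],[16,10],[32,0],[38,9],[46,0]]
[[7,10],[9,3],[10,0],[16,10],[32,0],[38,9],[46,0]]
[[7,10],[9,3],[10,0],[16,10],[32,0],[38,9],[46,0]]
[[5,6],[7,10],[9,6],[16,10],[32,0],[38,9],[46,0]]
[[0,20],[7,10],[9,6],[16,10],[32,0],[38,9],[46,0]]
[[0,20],[7,10],[9,6],[16,10],[32,0],[38,9],[46,0],[47,16],[48,0]]
[[0,20],[7,10],[9,6],[16,10],[32,0],[38,9],[46,0],[47,16],[48,0]]
[[0,20],[7,10],[9,6],[16,10],[32,0],[38,9],[40,11],[47,16],[48,0]]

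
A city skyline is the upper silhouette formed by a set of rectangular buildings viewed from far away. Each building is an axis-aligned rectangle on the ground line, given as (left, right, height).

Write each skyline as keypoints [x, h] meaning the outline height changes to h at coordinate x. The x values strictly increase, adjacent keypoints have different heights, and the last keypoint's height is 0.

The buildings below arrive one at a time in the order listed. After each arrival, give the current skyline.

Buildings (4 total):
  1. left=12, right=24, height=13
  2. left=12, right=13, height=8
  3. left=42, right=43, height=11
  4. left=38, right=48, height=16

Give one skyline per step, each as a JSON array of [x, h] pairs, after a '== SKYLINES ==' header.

== SKYLINES ==
[[12,13],[24,0]]
[[12,13],[24,0]]
[[12,13],[24,0],[42,11],[43,0]]
[[12,13],[24,0],[38,16],[48,0]]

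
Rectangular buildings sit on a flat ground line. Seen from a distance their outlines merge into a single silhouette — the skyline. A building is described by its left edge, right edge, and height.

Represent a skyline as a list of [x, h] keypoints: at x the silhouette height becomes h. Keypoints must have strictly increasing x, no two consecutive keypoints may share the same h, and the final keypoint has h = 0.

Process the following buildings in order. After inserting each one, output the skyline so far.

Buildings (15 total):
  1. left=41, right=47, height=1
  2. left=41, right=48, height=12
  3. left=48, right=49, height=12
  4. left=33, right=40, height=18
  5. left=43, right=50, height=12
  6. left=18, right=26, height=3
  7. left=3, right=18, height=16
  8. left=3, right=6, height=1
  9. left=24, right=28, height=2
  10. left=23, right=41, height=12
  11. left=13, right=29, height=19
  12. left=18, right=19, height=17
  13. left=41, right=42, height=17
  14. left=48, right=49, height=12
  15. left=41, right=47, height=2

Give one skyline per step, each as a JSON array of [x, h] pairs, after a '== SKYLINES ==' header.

== SKYLINES ==
[[41,1],[47,0]]
[[41,12],[48,0]]
[[41,12],[49,0]]
[[33,18],[40,0],[41,12],[49,0]]
[[33,18],[40,0],[41,12],[50,0]]
[[18,3],[26,0],[33,18],[40,0],[41,12],[50,0]]
[[3,16],[18,3],[26,0],[33,18],[40,0],[41,12],[50,0]]
[[3,16],[18,3],[26,0],[33,18],[40,0],[41,12],[50,0]]
[[3,16],[18,3],[26,2],[28,0],[33,18],[40,0],[41,12],[50,0]]
[[3,16],[18,3],[23,12],[33,18],[40,12],[50,0]]
[[3,16],[13,19],[29,12],[33,18],[40,12],[50,0]]
[[3,16],[13,19],[29,12],[33,18],[40,12],[50,0]]
[[3,16],[13,19],[29,12],[33,18],[40,12],[41,17],[42,12],[50,0]]
[[3,16],[13,19],[29,12],[33,18],[40,12],[41,17],[42,12],[50,0]]
[[3,16],[13,19],[29,12],[33,18],[40,12],[41,17],[42,12],[50,0]]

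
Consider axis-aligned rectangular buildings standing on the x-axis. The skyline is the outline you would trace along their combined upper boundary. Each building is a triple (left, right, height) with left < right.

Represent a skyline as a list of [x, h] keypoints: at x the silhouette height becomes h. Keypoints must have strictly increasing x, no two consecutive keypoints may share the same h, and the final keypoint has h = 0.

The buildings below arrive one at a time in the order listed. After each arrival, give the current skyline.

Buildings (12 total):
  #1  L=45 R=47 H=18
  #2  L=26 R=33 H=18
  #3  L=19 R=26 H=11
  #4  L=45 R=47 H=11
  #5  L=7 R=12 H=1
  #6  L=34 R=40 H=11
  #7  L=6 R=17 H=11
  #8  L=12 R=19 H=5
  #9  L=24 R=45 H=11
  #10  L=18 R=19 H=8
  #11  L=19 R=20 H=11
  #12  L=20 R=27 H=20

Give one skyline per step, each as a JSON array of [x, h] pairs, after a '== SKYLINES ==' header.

== SKYLINES ==
[[45,18],[47,0]]
[[26,18],[33,0],[45,18],[47,0]]
[[19,11],[26,18],[33,0],[45,18],[47,0]]
[[19,11],[26,18],[33,0],[45,18],[47,0]]
[[7,1],[12,0],[19,11],[26,18],[33,0],[45,18],[47,0]]
[[7,1],[12,0],[19,11],[26,18],[33,0],[34,11],[40,0],[45,18],[47,0]]
[[6,11],[17,0],[19,11],[26,18],[33,0],[34,11],[40,0],[45,18],[47,0]]
[[6,11],[17,5],[19,11],[26,18],[33,0],[34,11],[40,0],[45,18],[47,0]]
[[6,11],[17,5],[19,11],[26,18],[33,11],[45,18],[47,0]]
[[6,11],[17,5],[18,8],[19,11],[26,18],[33,11],[45,18],[47,0]]
[[6,11],[17,5],[18,8],[19,11],[26,18],[33,11],[45,18],[47,0]]
[[6,11],[17,5],[18,8],[19,11],[20,20],[27,18],[33,11],[45,18],[47,0]]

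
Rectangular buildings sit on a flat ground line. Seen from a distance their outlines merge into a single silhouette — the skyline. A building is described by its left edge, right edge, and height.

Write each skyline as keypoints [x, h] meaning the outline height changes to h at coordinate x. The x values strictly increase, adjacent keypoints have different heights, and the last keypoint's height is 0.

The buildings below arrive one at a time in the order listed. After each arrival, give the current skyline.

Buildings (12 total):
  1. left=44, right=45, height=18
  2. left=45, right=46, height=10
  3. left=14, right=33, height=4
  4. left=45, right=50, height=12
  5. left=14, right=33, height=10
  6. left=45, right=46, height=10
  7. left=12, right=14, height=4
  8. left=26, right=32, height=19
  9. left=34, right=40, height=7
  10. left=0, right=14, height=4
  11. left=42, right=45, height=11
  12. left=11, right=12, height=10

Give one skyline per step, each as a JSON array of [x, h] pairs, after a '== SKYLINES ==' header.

== SKYLINES ==
[[44,18],[45,0]]
[[44,18],[45,10],[46,0]]
[[14,4],[33,0],[44,18],[45,10],[46,0]]
[[14,4],[33,0],[44,18],[45,12],[50,0]]
[[14,10],[33,0],[44,18],[45,12],[50,0]]
[[14,10],[33,0],[44,18],[45,12],[50,0]]
[[12,4],[14,10],[33,0],[44,18],[45,12],[50,0]]
[[12,4],[14,10],[26,19],[32,10],[33,0],[44,18],[45,12],[50,0]]
[[12,4],[14,10],[26,19],[32,10],[33,0],[34,7],[40,0],[44,18],[45,12],[50,0]]
[[0,4],[14,10],[26,19],[32,10],[33,0],[34,7],[40,0],[44,18],[45,12],[50,0]]
[[0,4],[14,10],[26,19],[32,10],[33,0],[34,7],[40,0],[42,11],[44,18],[45,12],[50,0]]
[[0,4],[11,10],[12,4],[14,10],[26,19],[32,10],[33,0],[34,7],[40,0],[42,11],[44,18],[45,12],[50,0]]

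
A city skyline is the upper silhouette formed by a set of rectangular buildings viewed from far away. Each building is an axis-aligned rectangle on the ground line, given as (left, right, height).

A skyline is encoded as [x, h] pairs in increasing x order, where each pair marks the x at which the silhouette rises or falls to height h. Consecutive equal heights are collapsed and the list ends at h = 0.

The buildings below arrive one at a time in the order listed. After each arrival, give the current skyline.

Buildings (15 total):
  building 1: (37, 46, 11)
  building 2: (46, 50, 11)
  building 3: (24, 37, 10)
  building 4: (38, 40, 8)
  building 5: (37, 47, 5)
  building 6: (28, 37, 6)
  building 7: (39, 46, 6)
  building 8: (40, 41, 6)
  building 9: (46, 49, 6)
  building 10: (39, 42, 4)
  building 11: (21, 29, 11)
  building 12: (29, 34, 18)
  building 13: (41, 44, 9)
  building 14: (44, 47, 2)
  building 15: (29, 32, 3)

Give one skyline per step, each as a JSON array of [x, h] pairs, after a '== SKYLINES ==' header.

== SKYLINES ==
[[37,11],[46,0]]
[[37,11],[50,0]]
[[24,10],[37,11],[50,0]]
[[24,10],[37,11],[50,0]]
[[24,10],[37,11],[50,0]]
[[24,10],[37,11],[50,0]]
[[24,10],[37,11],[50,0]]
[[24,10],[37,11],[50,0]]
[[24,10],[37,11],[50,0]]
[[24,10],[37,11],[50,0]]
[[21,11],[29,10],[37,11],[50,0]]
[[21,11],[29,18],[34,10],[37,11],[50,0]]
[[21,11],[29,18],[34,10],[37,11],[50,0]]
[[21,11],[29,18],[34,10],[37,11],[50,0]]
[[21,11],[29,18],[34,10],[37,11],[50,0]]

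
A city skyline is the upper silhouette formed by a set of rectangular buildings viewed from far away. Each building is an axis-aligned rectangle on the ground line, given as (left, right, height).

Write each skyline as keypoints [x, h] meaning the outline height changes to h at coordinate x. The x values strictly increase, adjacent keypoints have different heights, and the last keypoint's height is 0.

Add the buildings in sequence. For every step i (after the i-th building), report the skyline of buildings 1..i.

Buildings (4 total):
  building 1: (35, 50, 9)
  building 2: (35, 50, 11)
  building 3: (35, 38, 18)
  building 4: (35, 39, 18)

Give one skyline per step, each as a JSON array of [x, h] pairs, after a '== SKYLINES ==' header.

== SKYLINES ==
[[35,9],[50,0]]
[[35,11],[50,0]]
[[35,18],[38,11],[50,0]]
[[35,18],[39,11],[50,0]]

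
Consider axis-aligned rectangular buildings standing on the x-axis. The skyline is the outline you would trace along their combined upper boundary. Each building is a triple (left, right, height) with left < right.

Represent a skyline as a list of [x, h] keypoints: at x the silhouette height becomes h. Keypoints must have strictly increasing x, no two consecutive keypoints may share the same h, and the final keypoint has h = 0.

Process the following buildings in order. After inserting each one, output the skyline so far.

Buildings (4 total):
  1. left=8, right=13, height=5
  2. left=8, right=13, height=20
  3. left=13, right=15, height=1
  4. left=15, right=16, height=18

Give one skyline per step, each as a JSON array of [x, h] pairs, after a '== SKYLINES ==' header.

== SKYLINES ==
[[8,5],[13,0]]
[[8,20],[13,0]]
[[8,20],[13,1],[15,0]]
[[8,20],[13,1],[15,18],[16,0]]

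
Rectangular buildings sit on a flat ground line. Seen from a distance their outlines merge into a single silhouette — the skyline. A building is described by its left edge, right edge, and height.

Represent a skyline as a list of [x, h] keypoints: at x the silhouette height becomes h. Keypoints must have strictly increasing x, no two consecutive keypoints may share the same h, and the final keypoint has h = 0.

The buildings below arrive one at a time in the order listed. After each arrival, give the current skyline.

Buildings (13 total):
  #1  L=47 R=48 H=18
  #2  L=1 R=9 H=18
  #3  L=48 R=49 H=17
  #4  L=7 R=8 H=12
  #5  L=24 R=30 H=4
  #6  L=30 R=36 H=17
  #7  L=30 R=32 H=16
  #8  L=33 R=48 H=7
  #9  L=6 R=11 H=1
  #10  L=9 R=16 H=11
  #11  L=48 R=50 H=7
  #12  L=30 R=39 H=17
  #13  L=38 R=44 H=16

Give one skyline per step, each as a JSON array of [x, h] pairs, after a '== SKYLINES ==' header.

== SKYLINES ==
[[47,18],[48,0]]
[[1,18],[9,0],[47,18],[48,0]]
[[1,18],[9,0],[47,18],[48,17],[49,0]]
[[1,18],[9,0],[47,18],[48,17],[49,0]]
[[1,18],[9,0],[24,4],[30,0],[47,18],[48,17],[49,0]]
[[1,18],[9,0],[24,4],[30,17],[36,0],[47,18],[48,17],[49,0]]
[[1,18],[9,0],[24,4],[30,17],[36,0],[47,18],[48,17],[49,0]]
[[1,18],[9,0],[24,4],[30,17],[36,7],[47,18],[48,17],[49,0]]
[[1,18],[9,1],[11,0],[24,4],[30,17],[36,7],[47,18],[48,17],[49,0]]
[[1,18],[9,11],[16,0],[24,4],[30,17],[36,7],[47,18],[48,17],[49,0]]
[[1,18],[9,11],[16,0],[24,4],[30,17],[36,7],[47,18],[48,17],[49,7],[50,0]]
[[1,18],[9,11],[16,0],[24,4],[30,17],[39,7],[47,18],[48,17],[49,7],[50,0]]
[[1,18],[9,11],[16,0],[24,4],[30,17],[39,16],[44,7],[47,18],[48,17],[49,7],[50,0]]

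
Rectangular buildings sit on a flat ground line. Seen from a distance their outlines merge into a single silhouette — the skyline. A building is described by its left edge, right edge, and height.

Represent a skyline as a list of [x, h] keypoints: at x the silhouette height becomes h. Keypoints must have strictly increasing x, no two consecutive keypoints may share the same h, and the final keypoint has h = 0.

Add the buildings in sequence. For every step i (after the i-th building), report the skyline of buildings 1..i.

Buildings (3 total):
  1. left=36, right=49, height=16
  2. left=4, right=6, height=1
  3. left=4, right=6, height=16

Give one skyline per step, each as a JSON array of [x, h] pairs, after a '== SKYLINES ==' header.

== SKYLINES ==
[[36,16],[49,0]]
[[4,1],[6,0],[36,16],[49,0]]
[[4,16],[6,0],[36,16],[49,0]]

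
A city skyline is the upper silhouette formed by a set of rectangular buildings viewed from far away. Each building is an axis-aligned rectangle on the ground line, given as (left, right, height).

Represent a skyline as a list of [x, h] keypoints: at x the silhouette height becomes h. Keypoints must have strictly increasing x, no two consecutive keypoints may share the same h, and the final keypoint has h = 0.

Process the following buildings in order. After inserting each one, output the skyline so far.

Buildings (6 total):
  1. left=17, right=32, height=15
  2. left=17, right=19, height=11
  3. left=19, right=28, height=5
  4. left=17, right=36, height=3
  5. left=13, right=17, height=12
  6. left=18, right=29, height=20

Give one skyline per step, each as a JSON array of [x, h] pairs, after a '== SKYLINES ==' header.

== SKYLINES ==
[[17,15],[32,0]]
[[17,15],[32,0]]
[[17,15],[32,0]]
[[17,15],[32,3],[36,0]]
[[13,12],[17,15],[32,3],[36,0]]
[[13,12],[17,15],[18,20],[29,15],[32,3],[36,0]]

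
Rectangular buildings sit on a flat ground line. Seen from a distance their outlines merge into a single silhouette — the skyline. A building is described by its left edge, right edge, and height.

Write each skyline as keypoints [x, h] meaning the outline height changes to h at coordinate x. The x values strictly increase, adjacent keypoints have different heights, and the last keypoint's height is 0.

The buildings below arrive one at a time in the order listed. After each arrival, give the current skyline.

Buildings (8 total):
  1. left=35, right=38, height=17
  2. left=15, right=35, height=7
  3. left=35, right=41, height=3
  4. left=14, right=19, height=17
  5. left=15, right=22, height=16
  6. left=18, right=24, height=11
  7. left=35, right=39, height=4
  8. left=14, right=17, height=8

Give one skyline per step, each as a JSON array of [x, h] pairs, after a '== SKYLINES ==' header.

== SKYLINES ==
[[35,17],[38,0]]
[[15,7],[35,17],[38,0]]
[[15,7],[35,17],[38,3],[41,0]]
[[14,17],[19,7],[35,17],[38,3],[41,0]]
[[14,17],[19,16],[22,7],[35,17],[38,3],[41,0]]
[[14,17],[19,16],[22,11],[24,7],[35,17],[38,3],[41,0]]
[[14,17],[19,16],[22,11],[24,7],[35,17],[38,4],[39,3],[41,0]]
[[14,17],[19,16],[22,11],[24,7],[35,17],[38,4],[39,3],[41,0]]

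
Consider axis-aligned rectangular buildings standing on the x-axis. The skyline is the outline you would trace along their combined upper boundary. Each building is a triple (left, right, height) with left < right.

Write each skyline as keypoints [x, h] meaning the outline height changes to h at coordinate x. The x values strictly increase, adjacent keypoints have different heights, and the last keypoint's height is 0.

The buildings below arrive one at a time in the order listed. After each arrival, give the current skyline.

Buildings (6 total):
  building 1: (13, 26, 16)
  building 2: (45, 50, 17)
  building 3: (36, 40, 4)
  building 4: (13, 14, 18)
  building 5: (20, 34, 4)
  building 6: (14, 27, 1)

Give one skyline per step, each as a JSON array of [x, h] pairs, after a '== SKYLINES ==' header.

== SKYLINES ==
[[13,16],[26,0]]
[[13,16],[26,0],[45,17],[50,0]]
[[13,16],[26,0],[36,4],[40,0],[45,17],[50,0]]
[[13,18],[14,16],[26,0],[36,4],[40,0],[45,17],[50,0]]
[[13,18],[14,16],[26,4],[34,0],[36,4],[40,0],[45,17],[50,0]]
[[13,18],[14,16],[26,4],[34,0],[36,4],[40,0],[45,17],[50,0]]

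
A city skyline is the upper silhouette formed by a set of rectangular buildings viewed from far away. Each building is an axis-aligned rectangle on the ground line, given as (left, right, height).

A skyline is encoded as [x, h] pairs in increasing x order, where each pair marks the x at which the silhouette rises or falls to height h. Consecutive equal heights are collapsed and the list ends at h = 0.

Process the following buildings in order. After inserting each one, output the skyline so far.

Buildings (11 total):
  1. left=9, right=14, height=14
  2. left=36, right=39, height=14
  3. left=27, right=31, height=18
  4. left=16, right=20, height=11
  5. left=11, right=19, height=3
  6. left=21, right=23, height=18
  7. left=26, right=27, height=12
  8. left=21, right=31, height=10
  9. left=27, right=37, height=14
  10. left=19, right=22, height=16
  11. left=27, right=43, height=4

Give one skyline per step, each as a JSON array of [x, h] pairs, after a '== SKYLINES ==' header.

== SKYLINES ==
[[9,14],[14,0]]
[[9,14],[14,0],[36,14],[39,0]]
[[9,14],[14,0],[27,18],[31,0],[36,14],[39,0]]
[[9,14],[14,0],[16,11],[20,0],[27,18],[31,0],[36,14],[39,0]]
[[9,14],[14,3],[16,11],[20,0],[27,18],[31,0],[36,14],[39,0]]
[[9,14],[14,3],[16,11],[20,0],[21,18],[23,0],[27,18],[31,0],[36,14],[39,0]]
[[9,14],[14,3],[16,11],[20,0],[21,18],[23,0],[26,12],[27,18],[31,0],[36,14],[39,0]]
[[9,14],[14,3],[16,11],[20,0],[21,18],[23,10],[26,12],[27,18],[31,0],[36,14],[39,0]]
[[9,14],[14,3],[16,11],[20,0],[21,18],[23,10],[26,12],[27,18],[31,14],[39,0]]
[[9,14],[14,3],[16,11],[19,16],[21,18],[23,10],[26,12],[27,18],[31,14],[39,0]]
[[9,14],[14,3],[16,11],[19,16],[21,18],[23,10],[26,12],[27,18],[31,14],[39,4],[43,0]]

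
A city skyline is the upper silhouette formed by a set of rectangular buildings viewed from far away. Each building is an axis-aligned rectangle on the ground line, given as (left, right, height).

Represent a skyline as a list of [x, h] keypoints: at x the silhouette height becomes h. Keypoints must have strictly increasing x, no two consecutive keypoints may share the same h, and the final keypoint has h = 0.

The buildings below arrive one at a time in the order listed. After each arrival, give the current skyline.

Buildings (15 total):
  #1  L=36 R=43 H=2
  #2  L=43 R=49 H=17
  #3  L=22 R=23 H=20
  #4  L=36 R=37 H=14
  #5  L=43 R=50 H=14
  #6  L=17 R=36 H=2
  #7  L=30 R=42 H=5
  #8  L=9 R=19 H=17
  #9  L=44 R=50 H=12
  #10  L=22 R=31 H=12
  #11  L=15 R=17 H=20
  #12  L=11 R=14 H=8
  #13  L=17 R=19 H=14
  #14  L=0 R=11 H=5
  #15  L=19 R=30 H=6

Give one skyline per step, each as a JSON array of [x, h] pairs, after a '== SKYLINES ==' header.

== SKYLINES ==
[[36,2],[43,0]]
[[36,2],[43,17],[49,0]]
[[22,20],[23,0],[36,2],[43,17],[49,0]]
[[22,20],[23,0],[36,14],[37,2],[43,17],[49,0]]
[[22,20],[23,0],[36,14],[37,2],[43,17],[49,14],[50,0]]
[[17,2],[22,20],[23,2],[36,14],[37,2],[43,17],[49,14],[50,0]]
[[17,2],[22,20],[23,2],[30,5],[36,14],[37,5],[42,2],[43,17],[49,14],[50,0]]
[[9,17],[19,2],[22,20],[23,2],[30,5],[36,14],[37,5],[42,2],[43,17],[49,14],[50,0]]
[[9,17],[19,2],[22,20],[23,2],[30,5],[36,14],[37,5],[42,2],[43,17],[49,14],[50,0]]
[[9,17],[19,2],[22,20],[23,12],[31,5],[36,14],[37,5],[42,2],[43,17],[49,14],[50,0]]
[[9,17],[15,20],[17,17],[19,2],[22,20],[23,12],[31,5],[36,14],[37,5],[42,2],[43,17],[49,14],[50,0]]
[[9,17],[15,20],[17,17],[19,2],[22,20],[23,12],[31,5],[36,14],[37,5],[42,2],[43,17],[49,14],[50,0]]
[[9,17],[15,20],[17,17],[19,2],[22,20],[23,12],[31,5],[36,14],[37,5],[42,2],[43,17],[49,14],[50,0]]
[[0,5],[9,17],[15,20],[17,17],[19,2],[22,20],[23,12],[31,5],[36,14],[37,5],[42,2],[43,17],[49,14],[50,0]]
[[0,5],[9,17],[15,20],[17,17],[19,6],[22,20],[23,12],[31,5],[36,14],[37,5],[42,2],[43,17],[49,14],[50,0]]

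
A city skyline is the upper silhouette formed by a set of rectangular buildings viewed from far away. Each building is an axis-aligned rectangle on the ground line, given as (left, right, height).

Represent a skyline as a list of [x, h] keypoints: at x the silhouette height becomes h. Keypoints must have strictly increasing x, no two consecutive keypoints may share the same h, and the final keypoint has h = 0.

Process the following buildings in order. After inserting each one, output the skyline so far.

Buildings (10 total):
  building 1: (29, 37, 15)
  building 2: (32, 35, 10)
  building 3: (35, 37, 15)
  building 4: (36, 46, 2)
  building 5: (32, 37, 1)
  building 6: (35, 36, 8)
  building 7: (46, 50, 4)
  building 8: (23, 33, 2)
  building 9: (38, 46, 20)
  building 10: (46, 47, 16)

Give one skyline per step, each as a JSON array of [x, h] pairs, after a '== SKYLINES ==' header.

== SKYLINES ==
[[29,15],[37,0]]
[[29,15],[37,0]]
[[29,15],[37,0]]
[[29,15],[37,2],[46,0]]
[[29,15],[37,2],[46,0]]
[[29,15],[37,2],[46,0]]
[[29,15],[37,2],[46,4],[50,0]]
[[23,2],[29,15],[37,2],[46,4],[50,0]]
[[23,2],[29,15],[37,2],[38,20],[46,4],[50,0]]
[[23,2],[29,15],[37,2],[38,20],[46,16],[47,4],[50,0]]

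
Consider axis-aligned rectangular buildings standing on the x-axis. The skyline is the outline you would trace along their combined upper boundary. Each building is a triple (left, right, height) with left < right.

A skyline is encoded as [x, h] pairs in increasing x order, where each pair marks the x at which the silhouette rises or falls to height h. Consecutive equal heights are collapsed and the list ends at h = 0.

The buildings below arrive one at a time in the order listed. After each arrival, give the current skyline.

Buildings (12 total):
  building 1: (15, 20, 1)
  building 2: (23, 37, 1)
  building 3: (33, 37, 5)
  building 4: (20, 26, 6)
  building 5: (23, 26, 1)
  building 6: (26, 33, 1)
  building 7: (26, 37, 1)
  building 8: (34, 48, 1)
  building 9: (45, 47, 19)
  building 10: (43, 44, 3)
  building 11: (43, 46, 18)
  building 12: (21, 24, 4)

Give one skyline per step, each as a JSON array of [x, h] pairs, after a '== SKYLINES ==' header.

== SKYLINES ==
[[15,1],[20,0]]
[[15,1],[20,0],[23,1],[37,0]]
[[15,1],[20,0],[23,1],[33,5],[37,0]]
[[15,1],[20,6],[26,1],[33,5],[37,0]]
[[15,1],[20,6],[26,1],[33,5],[37,0]]
[[15,1],[20,6],[26,1],[33,5],[37,0]]
[[15,1],[20,6],[26,1],[33,5],[37,0]]
[[15,1],[20,6],[26,1],[33,5],[37,1],[48,0]]
[[15,1],[20,6],[26,1],[33,5],[37,1],[45,19],[47,1],[48,0]]
[[15,1],[20,6],[26,1],[33,5],[37,1],[43,3],[44,1],[45,19],[47,1],[48,0]]
[[15,1],[20,6],[26,1],[33,5],[37,1],[43,18],[45,19],[47,1],[48,0]]
[[15,1],[20,6],[26,1],[33,5],[37,1],[43,18],[45,19],[47,1],[48,0]]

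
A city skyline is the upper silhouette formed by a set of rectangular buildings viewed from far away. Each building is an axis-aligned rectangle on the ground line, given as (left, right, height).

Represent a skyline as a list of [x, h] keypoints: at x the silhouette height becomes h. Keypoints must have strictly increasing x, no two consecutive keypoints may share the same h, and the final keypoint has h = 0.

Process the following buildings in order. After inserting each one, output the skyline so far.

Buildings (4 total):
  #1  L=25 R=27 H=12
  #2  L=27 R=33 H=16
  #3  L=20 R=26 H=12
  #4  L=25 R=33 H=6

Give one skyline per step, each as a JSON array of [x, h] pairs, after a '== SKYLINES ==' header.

== SKYLINES ==
[[25,12],[27,0]]
[[25,12],[27,16],[33,0]]
[[20,12],[27,16],[33,0]]
[[20,12],[27,16],[33,0]]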